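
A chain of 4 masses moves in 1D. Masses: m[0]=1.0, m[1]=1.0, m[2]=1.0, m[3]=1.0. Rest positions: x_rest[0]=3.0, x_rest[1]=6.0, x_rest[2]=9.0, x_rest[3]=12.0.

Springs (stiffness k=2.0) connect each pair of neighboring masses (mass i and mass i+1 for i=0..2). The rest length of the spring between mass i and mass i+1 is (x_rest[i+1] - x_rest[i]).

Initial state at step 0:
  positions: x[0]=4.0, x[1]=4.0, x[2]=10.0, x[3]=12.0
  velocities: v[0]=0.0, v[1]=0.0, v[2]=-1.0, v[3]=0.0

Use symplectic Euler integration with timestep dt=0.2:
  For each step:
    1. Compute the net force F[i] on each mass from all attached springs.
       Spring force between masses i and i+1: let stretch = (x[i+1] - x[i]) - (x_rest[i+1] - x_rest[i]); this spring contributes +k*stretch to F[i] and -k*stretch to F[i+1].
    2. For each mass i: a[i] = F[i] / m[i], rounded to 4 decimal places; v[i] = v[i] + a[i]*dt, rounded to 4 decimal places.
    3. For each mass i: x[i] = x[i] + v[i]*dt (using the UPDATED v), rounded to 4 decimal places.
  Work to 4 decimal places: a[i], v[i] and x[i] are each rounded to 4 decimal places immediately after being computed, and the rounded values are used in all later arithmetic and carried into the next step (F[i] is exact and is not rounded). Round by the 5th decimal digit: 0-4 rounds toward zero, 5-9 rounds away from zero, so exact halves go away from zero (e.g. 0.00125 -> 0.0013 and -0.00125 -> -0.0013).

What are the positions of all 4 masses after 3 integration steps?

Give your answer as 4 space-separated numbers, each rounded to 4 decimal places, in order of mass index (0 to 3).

Step 0: x=[4.0000 4.0000 10.0000 12.0000] v=[0.0000 0.0000 -1.0000 0.0000]
Step 1: x=[3.7600 4.4800 9.4800 12.0800] v=[-1.2000 2.4000 -2.6000 0.4000]
Step 2: x=[3.3376 5.3024 8.7680 12.1920] v=[-2.1120 4.1120 -3.5600 0.5600]
Step 3: x=[2.8324 6.2449 8.0527 12.2701] v=[-2.5261 4.7123 -3.5766 0.3904]

Answer: 2.8324 6.2449 8.0527 12.2701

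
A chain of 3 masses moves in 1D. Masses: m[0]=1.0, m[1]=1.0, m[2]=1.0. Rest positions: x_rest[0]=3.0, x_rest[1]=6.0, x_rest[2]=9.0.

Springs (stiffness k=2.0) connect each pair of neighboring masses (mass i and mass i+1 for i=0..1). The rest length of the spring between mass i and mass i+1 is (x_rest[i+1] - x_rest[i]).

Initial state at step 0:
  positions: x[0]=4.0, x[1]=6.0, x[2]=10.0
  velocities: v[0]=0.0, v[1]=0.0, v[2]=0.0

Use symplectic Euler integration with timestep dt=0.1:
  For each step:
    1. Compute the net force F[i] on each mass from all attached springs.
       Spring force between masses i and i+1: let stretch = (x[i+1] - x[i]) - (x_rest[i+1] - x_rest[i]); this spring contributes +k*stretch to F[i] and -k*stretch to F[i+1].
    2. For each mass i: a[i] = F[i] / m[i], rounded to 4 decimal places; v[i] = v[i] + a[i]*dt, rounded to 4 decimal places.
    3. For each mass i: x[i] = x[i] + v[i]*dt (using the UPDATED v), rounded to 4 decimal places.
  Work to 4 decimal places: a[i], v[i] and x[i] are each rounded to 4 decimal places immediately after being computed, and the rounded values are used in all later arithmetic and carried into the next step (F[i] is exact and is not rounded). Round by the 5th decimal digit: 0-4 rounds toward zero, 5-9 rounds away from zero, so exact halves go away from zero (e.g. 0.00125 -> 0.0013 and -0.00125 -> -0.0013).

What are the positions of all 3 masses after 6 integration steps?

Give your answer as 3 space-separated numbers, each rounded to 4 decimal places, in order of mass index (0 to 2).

Step 0: x=[4.0000 6.0000 10.0000] v=[0.0000 0.0000 0.0000]
Step 1: x=[3.9800 6.0400 9.9800] v=[-0.2000 0.4000 -0.2000]
Step 2: x=[3.9412 6.1176 9.9412] v=[-0.3880 0.7760 -0.3880]
Step 3: x=[3.8859 6.2281 9.8859] v=[-0.5527 1.1054 -0.5527]
Step 4: x=[3.8175 6.3650 9.8175] v=[-0.6843 1.3685 -0.6843]
Step 5: x=[3.7400 6.5200 9.7400] v=[-0.7748 1.5495 -0.7748]
Step 6: x=[3.6581 6.6838 9.6581] v=[-0.8188 1.6375 -0.8188]

Answer: 3.6581 6.6838 9.6581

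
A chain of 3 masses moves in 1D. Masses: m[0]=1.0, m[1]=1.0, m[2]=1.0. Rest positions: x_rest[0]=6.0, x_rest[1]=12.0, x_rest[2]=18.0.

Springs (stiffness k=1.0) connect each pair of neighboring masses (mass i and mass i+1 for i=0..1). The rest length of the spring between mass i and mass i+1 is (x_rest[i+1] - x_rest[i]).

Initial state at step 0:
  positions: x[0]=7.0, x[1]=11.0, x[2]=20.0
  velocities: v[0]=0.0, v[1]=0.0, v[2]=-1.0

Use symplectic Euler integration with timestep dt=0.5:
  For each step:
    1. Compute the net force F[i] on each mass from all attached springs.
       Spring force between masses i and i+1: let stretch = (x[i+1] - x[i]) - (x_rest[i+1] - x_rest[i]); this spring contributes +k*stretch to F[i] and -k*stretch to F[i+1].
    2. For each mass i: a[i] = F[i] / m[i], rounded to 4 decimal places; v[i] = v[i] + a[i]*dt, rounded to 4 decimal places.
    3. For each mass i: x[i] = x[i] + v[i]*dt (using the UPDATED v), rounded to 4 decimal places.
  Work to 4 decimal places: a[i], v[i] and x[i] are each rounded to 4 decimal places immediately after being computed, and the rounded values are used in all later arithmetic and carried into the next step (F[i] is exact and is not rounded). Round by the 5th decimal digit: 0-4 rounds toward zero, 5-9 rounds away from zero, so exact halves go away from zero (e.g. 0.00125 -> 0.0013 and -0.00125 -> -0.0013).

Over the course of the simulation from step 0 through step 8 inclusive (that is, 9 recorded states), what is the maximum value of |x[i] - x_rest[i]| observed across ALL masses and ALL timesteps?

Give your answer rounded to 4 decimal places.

Answer: 2.1801

Derivation:
Step 0: x=[7.0000 11.0000 20.0000] v=[0.0000 0.0000 -1.0000]
Step 1: x=[6.5000 12.2500 18.7500] v=[-1.0000 2.5000 -2.5000]
Step 2: x=[5.9375 13.6875 17.3750] v=[-1.1250 2.8750 -2.7500]
Step 3: x=[5.8125 14.1094 16.5781] v=[-0.2500 0.8438 -1.5938]
Step 4: x=[6.2618 13.0743 16.6641] v=[0.8985 -2.0703 0.1719]
Step 5: x=[6.9142 11.2335 17.3526] v=[1.3048 -3.6817 1.3770]
Step 6: x=[7.1465 9.8426 18.0114] v=[0.4645 -2.7818 1.3175]
Step 7: x=[6.5528 9.8199 18.1280] v=[-1.1875 -0.0455 0.2331]
Step 8: x=[5.2758 11.0574 17.6675] v=[-2.5540 2.4750 -0.9210]
Max displacement = 2.1801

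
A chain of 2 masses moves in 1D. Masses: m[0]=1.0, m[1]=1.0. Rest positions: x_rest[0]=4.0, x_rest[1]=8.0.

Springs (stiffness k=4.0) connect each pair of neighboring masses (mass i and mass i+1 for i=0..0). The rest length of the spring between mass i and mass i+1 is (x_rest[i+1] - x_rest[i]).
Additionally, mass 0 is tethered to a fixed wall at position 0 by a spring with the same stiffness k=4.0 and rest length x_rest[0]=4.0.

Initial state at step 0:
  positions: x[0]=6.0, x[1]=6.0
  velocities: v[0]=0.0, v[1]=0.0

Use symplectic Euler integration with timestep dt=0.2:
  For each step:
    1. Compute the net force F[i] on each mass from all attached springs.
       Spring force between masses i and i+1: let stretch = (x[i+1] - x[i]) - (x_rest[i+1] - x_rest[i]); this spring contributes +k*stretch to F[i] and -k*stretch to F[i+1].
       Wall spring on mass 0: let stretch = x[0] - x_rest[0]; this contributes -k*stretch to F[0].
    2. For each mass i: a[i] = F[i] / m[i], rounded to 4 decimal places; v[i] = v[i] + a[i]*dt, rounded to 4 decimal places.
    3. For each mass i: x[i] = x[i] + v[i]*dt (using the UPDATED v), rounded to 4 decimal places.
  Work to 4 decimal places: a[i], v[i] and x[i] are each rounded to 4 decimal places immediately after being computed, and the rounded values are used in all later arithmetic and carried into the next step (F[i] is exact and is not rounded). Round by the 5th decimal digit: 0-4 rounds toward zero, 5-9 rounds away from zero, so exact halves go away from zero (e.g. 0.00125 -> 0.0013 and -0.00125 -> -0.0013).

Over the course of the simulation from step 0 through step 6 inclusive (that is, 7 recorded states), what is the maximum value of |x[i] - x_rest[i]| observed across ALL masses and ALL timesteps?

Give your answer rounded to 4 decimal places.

Step 0: x=[6.0000 6.0000] v=[0.0000 0.0000]
Step 1: x=[5.0400 6.6400] v=[-4.8000 3.2000]
Step 2: x=[3.5296 7.6640] v=[-7.5520 5.1200]
Step 3: x=[2.1160 8.6665] v=[-7.0682 5.0125]
Step 4: x=[1.4119 9.2609] v=[-3.5206 2.9721]
Step 5: x=[1.7377 9.2395] v=[1.6291 -0.1071]
Step 6: x=[2.9858 8.6578] v=[6.2404 -2.9085]
Max displacement = 2.5881

Answer: 2.5881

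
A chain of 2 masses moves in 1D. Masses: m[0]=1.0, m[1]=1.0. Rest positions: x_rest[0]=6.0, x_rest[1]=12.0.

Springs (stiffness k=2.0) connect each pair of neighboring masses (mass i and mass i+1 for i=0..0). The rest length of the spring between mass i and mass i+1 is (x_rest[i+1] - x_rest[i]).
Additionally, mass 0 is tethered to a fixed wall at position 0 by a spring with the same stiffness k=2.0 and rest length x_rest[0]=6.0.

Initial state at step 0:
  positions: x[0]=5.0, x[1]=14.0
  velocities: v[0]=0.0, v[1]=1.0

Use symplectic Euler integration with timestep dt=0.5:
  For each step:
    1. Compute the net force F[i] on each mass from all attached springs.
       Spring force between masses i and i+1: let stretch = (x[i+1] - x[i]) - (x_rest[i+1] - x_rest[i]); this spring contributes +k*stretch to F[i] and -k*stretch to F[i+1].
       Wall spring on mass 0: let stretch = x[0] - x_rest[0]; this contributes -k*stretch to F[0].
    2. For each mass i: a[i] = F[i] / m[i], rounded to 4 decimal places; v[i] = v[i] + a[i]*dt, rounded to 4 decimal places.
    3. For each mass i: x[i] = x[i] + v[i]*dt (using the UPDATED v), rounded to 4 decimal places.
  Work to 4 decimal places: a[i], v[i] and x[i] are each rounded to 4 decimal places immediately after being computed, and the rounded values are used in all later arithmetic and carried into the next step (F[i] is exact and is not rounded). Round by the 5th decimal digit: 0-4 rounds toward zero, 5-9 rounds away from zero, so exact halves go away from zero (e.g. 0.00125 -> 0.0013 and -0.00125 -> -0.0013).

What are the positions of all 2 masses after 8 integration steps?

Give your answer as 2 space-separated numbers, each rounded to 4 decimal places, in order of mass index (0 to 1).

Answer: 6.5391 10.0625

Derivation:
Step 0: x=[5.0000 14.0000] v=[0.0000 1.0000]
Step 1: x=[7.0000 13.0000] v=[4.0000 -2.0000]
Step 2: x=[8.5000 12.0000] v=[3.0000 -2.0000]
Step 3: x=[7.5000 12.2500] v=[-2.0000 0.5000]
Step 4: x=[5.1250 13.1250] v=[-4.7500 1.7500]
Step 5: x=[4.1875 13.0000] v=[-1.8750 -0.2500]
Step 6: x=[5.5625 11.4688] v=[2.7500 -3.0625]
Step 7: x=[7.1094 9.9844] v=[3.0938 -2.9688]
Step 8: x=[6.5391 10.0625] v=[-1.1406 0.1562]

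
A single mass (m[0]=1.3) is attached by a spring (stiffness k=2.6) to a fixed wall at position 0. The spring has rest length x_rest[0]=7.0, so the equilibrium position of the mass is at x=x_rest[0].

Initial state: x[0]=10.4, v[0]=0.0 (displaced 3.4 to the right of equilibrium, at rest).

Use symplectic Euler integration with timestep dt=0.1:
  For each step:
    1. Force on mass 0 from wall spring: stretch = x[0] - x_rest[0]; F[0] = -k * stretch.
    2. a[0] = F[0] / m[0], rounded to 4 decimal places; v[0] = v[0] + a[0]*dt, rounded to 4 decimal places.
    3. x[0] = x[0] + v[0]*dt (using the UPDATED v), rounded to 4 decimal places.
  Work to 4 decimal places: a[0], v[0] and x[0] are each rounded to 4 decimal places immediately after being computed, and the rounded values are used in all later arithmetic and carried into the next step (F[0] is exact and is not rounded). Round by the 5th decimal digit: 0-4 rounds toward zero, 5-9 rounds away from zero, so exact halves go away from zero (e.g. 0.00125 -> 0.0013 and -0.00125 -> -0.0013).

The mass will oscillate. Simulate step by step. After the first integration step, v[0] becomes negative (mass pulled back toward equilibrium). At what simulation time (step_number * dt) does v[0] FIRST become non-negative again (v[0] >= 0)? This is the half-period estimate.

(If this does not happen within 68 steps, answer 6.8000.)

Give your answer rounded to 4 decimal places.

Answer: 2.3000

Derivation:
Step 0: x=[10.4000] v=[0.0000]
Step 1: x=[10.3320] v=[-0.6800]
Step 2: x=[10.1974] v=[-1.3464]
Step 3: x=[9.9988] v=[-1.9859]
Step 4: x=[9.7402] v=[-2.5857]
Step 5: x=[9.4268] v=[-3.1337]
Step 6: x=[9.0649] v=[-3.6191]
Step 7: x=[8.6617] v=[-4.0321]
Step 8: x=[8.2253] v=[-4.3644]
Step 9: x=[7.7644] v=[-4.6095]
Step 10: x=[7.2882] v=[-4.7624]
Step 11: x=[6.8062] v=[-4.8200]
Step 12: x=[6.3281] v=[-4.7812]
Step 13: x=[5.8634] v=[-4.6468]
Step 14: x=[5.4215] v=[-4.4195]
Step 15: x=[5.0111] v=[-4.1038]
Step 16: x=[4.6405] v=[-3.7060]
Step 17: x=[4.3171] v=[-3.2341]
Step 18: x=[4.0474] v=[-2.6975]
Step 19: x=[3.8367] v=[-2.1070]
Step 20: x=[3.6893] v=[-1.4743]
Step 21: x=[3.6081] v=[-0.8122]
Step 22: x=[3.5947] v=[-0.1338]
Step 23: x=[3.6494] v=[0.5473]
First v>=0 after going negative at step 23, time=2.3000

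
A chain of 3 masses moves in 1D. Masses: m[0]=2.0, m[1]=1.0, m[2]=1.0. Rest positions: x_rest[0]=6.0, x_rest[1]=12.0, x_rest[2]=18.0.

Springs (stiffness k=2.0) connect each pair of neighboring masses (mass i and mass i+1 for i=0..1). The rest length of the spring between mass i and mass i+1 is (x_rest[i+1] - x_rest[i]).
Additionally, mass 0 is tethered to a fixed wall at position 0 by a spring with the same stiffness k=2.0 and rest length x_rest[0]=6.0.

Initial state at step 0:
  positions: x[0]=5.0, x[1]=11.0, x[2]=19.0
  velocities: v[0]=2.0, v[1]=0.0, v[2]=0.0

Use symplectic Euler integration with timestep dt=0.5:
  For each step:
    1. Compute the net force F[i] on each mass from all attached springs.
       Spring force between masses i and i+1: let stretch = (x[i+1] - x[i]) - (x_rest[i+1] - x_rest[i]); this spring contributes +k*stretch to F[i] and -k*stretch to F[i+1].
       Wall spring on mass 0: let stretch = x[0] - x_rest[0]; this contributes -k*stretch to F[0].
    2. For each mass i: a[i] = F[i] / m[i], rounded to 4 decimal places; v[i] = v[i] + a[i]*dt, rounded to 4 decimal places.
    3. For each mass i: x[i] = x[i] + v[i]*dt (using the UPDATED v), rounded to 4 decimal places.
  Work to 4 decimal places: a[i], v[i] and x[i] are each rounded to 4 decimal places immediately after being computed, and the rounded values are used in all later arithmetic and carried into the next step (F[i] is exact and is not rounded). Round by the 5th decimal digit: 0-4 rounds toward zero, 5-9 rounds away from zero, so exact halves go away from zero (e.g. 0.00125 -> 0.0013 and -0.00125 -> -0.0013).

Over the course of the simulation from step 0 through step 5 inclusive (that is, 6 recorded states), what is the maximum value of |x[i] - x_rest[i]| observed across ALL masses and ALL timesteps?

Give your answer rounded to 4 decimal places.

Step 0: x=[5.0000 11.0000 19.0000] v=[2.0000 0.0000 0.0000]
Step 1: x=[6.2500 12.0000 18.0000] v=[2.5000 2.0000 -2.0000]
Step 2: x=[7.3750 13.1250 17.0000] v=[2.2500 2.2500 -2.0000]
Step 3: x=[8.0938 13.3125 17.0625] v=[1.4375 0.3750 0.1250]
Step 4: x=[8.0938 12.7657 18.2500] v=[-0.0001 -1.0937 2.3750]
Step 5: x=[7.2383 12.6251 19.6954] v=[-1.7111 -0.2813 2.8907]
Max displacement = 2.0938

Answer: 2.0938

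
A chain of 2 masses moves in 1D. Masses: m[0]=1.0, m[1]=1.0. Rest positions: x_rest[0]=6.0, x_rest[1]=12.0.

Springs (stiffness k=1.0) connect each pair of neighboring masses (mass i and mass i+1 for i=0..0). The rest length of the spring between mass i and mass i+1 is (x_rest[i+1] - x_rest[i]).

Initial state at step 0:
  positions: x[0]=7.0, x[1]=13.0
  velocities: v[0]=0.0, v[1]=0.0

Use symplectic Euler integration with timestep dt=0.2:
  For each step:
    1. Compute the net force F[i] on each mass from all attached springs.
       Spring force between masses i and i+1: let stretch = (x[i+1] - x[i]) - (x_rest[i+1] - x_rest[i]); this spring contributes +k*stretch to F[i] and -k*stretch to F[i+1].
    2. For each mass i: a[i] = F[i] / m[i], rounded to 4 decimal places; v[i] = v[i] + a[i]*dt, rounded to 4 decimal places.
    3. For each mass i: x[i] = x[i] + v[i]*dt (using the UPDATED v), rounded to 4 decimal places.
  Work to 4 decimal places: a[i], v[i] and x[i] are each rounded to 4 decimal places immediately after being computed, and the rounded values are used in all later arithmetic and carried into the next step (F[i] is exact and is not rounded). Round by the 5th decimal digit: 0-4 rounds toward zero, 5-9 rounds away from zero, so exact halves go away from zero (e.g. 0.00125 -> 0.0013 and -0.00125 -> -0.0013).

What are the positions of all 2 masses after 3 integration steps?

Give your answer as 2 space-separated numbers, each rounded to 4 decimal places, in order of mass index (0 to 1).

Answer: 7.0000 13.0000

Derivation:
Step 0: x=[7.0000 13.0000] v=[0.0000 0.0000]
Step 1: x=[7.0000 13.0000] v=[0.0000 0.0000]
Step 2: x=[7.0000 13.0000] v=[0.0000 0.0000]
Step 3: x=[7.0000 13.0000] v=[0.0000 0.0000]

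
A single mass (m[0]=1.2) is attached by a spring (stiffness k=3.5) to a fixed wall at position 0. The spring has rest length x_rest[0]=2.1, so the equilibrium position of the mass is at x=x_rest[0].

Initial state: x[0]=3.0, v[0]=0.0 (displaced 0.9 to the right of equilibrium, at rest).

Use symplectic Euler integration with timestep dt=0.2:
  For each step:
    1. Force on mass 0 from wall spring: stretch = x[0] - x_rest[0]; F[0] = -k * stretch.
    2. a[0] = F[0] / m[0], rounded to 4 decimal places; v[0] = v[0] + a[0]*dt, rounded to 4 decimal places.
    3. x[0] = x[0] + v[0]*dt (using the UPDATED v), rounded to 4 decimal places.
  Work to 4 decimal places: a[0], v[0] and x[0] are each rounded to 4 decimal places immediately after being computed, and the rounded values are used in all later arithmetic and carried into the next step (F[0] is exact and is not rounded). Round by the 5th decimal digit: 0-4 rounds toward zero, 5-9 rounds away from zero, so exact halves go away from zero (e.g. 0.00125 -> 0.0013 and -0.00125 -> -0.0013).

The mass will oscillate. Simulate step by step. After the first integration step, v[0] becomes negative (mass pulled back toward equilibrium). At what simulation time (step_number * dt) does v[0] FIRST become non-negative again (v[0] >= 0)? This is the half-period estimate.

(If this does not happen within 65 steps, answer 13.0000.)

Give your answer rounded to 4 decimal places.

Answer: 2.0000

Derivation:
Step 0: x=[3.0000] v=[0.0000]
Step 1: x=[2.8950] v=[-0.5250]
Step 2: x=[2.6972] v=[-0.9888]
Step 3: x=[2.4298] v=[-1.3372]
Step 4: x=[2.1239] v=[-1.5296]
Step 5: x=[1.8152] v=[-1.5435]
Step 6: x=[1.5397] v=[-1.3774]
Step 7: x=[1.3296] v=[-1.0506]
Step 8: x=[1.2094] v=[-0.6012]
Step 9: x=[1.1931] v=[-0.0817]
Step 10: x=[1.2826] v=[0.4473]
First v>=0 after going negative at step 10, time=2.0000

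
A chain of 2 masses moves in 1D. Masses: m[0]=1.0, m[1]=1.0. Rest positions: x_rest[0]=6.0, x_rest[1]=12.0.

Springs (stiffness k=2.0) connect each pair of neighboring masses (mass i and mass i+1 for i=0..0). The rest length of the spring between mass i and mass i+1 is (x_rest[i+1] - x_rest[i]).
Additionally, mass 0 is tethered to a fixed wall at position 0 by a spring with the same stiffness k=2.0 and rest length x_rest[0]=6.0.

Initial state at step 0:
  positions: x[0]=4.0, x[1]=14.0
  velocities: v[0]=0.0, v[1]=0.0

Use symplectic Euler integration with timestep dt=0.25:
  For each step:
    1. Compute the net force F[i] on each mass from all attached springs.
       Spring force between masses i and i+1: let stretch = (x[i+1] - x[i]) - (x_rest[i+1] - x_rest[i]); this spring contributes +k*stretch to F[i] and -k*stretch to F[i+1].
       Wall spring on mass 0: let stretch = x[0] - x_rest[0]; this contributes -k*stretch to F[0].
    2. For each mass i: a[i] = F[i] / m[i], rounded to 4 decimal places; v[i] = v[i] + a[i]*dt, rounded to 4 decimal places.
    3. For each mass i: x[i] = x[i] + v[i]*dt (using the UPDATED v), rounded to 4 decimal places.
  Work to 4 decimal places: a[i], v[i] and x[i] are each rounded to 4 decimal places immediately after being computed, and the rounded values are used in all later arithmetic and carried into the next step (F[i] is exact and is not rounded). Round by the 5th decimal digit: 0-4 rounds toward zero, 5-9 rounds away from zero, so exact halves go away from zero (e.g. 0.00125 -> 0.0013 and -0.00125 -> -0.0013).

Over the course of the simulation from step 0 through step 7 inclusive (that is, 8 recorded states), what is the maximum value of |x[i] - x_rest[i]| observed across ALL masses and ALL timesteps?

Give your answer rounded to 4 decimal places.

Step 0: x=[4.0000 14.0000] v=[0.0000 0.0000]
Step 1: x=[4.7500 13.5000] v=[3.0000 -2.0000]
Step 2: x=[6.0000 12.6563] v=[5.0000 -3.3750]
Step 3: x=[7.3321 11.7305] v=[5.3282 -3.7032]
Step 4: x=[8.2975 11.0049] v=[3.8614 -2.9024]
Step 5: x=[8.5641 10.6909] v=[1.0664 -1.2561]
Step 6: x=[8.0260 10.8610] v=[-2.1523 0.6805]
Step 7: x=[6.8391 11.4268] v=[-4.7478 2.2630]
Max displacement = 2.5641

Answer: 2.5641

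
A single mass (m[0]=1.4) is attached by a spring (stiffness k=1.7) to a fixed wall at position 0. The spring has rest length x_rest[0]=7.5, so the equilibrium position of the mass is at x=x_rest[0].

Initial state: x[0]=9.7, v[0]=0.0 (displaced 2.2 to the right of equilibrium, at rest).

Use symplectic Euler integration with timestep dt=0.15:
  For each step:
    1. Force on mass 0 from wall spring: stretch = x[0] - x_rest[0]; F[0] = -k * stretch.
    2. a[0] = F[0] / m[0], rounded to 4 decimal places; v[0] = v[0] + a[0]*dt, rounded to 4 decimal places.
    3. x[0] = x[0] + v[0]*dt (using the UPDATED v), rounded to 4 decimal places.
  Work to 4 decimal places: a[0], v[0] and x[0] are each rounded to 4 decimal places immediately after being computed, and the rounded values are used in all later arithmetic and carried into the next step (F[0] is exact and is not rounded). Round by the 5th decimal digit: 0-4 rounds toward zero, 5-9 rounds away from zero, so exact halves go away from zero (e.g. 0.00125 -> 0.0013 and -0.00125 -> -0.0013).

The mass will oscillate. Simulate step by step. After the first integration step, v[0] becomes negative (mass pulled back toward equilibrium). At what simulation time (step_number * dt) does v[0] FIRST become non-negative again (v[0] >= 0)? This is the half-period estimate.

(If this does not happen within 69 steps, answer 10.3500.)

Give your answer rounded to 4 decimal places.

Answer: 2.8500

Derivation:
Step 0: x=[9.7000] v=[0.0000]
Step 1: x=[9.6399] v=[-0.4007]
Step 2: x=[9.5213] v=[-0.7905]
Step 3: x=[9.3475] v=[-1.1587]
Step 4: x=[9.1232] v=[-1.4952]
Step 5: x=[8.8546] v=[-1.7909]
Step 6: x=[8.5490] v=[-2.0376]
Step 7: x=[8.2147] v=[-2.2287]
Step 8: x=[7.8609] v=[-2.3589]
Step 9: x=[7.4972] v=[-2.4246]
Step 10: x=[7.1336] v=[-2.4241]
Step 11: x=[6.7800] v=[-2.3574]
Step 12: x=[6.4461] v=[-2.2263]
Step 13: x=[6.1410] v=[-2.0343]
Step 14: x=[5.8730] v=[-1.7868]
Step 15: x=[5.6494] v=[-1.4905]
Step 16: x=[5.4764] v=[-1.1534]
Step 17: x=[5.3587] v=[-0.7848]
Step 18: x=[5.2995] v=[-0.3948]
Step 19: x=[5.3004] v=[0.0060]
First v>=0 after going negative at step 19, time=2.8500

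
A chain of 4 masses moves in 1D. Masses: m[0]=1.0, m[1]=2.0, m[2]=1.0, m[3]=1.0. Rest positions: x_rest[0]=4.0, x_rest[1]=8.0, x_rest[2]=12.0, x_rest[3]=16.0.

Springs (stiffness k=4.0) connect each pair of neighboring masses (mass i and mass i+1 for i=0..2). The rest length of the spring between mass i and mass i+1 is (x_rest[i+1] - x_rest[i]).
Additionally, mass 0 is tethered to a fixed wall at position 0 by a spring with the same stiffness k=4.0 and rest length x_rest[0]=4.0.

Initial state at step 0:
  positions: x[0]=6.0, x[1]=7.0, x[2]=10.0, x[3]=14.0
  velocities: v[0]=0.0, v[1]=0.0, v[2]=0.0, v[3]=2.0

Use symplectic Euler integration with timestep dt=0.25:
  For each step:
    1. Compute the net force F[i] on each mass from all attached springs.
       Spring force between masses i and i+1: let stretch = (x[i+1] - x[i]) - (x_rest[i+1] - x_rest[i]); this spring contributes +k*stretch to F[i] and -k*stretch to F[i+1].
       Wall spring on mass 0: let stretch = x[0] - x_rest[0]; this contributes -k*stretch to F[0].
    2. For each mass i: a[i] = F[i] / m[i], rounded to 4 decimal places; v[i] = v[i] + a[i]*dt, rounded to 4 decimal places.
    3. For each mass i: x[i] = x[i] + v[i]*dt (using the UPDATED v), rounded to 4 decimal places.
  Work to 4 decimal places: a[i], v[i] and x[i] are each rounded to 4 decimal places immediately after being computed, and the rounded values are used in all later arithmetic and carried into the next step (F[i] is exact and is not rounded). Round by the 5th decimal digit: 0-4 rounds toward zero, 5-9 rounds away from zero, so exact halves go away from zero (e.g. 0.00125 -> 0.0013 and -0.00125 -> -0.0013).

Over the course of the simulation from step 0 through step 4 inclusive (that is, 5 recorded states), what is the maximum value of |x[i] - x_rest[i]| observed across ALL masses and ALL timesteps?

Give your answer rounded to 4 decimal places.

Answer: 2.6914

Derivation:
Step 0: x=[6.0000 7.0000 10.0000 14.0000] v=[0.0000 0.0000 0.0000 2.0000]
Step 1: x=[4.7500 7.2500 10.2500 14.5000] v=[-5.0000 1.0000 1.0000 2.0000]
Step 2: x=[2.9375 7.5625 10.8125 14.9375] v=[-7.2500 1.2500 2.2500 1.7500]
Step 3: x=[1.5469 7.7031 11.5938 15.3438] v=[-5.5625 0.5625 3.1250 1.6250]
Step 4: x=[1.3086 7.5605 12.3399 15.8126] v=[-0.9532 -0.5703 2.9843 1.8750]
Max displacement = 2.6914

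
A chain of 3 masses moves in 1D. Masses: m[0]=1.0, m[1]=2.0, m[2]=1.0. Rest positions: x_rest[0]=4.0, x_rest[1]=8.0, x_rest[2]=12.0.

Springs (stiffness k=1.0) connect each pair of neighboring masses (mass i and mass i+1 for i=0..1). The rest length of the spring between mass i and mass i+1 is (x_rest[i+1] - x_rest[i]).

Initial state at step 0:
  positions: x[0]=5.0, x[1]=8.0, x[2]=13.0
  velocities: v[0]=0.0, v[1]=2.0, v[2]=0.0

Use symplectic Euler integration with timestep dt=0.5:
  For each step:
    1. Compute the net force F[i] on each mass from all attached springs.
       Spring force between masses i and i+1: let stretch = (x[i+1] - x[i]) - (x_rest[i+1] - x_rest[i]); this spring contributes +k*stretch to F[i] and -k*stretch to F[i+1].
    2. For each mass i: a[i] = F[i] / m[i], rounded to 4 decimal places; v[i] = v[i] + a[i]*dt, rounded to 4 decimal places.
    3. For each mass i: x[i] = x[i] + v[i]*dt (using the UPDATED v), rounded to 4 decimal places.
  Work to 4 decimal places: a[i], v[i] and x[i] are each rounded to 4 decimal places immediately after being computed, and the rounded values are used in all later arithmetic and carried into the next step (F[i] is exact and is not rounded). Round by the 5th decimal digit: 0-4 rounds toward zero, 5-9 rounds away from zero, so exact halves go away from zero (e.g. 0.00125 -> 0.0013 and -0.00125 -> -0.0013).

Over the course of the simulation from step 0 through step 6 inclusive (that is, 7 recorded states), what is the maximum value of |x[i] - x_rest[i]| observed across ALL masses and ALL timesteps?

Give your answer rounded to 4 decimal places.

Step 0: x=[5.0000 8.0000 13.0000] v=[0.0000 2.0000 0.0000]
Step 1: x=[4.7500 9.2500 12.7500] v=[-0.5000 2.5000 -0.5000]
Step 2: x=[4.6250 10.3750 12.6250] v=[-0.2500 2.2500 -0.2500]
Step 3: x=[4.9375 11.0625 12.9375] v=[0.6250 1.3750 0.6250]
Step 4: x=[5.7813 11.2188 13.7813] v=[1.6875 0.3125 1.6875]
Step 5: x=[6.9845 11.0157 14.9845] v=[2.4063 -0.4063 2.4063]
Step 6: x=[8.1955 10.8048 16.1955] v=[2.4219 -0.4219 2.4219]
Max displacement = 4.1955

Answer: 4.1955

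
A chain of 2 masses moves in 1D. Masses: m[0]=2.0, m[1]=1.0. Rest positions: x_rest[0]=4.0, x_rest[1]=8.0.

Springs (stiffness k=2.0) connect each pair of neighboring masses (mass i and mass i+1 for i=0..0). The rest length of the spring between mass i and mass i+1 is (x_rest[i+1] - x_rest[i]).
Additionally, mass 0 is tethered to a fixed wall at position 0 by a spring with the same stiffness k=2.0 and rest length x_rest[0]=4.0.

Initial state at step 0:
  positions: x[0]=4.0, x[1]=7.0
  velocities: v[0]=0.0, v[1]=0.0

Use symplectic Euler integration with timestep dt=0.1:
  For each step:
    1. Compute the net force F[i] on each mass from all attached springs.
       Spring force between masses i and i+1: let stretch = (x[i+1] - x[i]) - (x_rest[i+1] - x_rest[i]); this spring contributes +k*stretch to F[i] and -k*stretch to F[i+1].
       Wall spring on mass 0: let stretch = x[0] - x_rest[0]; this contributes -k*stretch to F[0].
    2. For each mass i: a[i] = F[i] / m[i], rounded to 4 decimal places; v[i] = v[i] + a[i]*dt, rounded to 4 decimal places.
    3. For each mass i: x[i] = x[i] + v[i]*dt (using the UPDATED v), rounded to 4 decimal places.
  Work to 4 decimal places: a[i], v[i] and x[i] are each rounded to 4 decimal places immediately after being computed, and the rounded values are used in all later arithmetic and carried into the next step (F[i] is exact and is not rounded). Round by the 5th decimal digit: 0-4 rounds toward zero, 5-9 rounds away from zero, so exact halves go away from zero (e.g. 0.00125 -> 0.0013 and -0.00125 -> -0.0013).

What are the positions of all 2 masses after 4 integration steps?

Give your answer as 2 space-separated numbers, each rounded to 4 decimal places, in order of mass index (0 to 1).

Answer: 3.9059 7.1911

Derivation:
Step 0: x=[4.0000 7.0000] v=[0.0000 0.0000]
Step 1: x=[3.9900 7.0200] v=[-0.1000 0.2000]
Step 2: x=[3.9704 7.0594] v=[-0.1960 0.3940]
Step 3: x=[3.9420 7.1170] v=[-0.2841 0.5762]
Step 4: x=[3.9059 7.1911] v=[-0.3608 0.7412]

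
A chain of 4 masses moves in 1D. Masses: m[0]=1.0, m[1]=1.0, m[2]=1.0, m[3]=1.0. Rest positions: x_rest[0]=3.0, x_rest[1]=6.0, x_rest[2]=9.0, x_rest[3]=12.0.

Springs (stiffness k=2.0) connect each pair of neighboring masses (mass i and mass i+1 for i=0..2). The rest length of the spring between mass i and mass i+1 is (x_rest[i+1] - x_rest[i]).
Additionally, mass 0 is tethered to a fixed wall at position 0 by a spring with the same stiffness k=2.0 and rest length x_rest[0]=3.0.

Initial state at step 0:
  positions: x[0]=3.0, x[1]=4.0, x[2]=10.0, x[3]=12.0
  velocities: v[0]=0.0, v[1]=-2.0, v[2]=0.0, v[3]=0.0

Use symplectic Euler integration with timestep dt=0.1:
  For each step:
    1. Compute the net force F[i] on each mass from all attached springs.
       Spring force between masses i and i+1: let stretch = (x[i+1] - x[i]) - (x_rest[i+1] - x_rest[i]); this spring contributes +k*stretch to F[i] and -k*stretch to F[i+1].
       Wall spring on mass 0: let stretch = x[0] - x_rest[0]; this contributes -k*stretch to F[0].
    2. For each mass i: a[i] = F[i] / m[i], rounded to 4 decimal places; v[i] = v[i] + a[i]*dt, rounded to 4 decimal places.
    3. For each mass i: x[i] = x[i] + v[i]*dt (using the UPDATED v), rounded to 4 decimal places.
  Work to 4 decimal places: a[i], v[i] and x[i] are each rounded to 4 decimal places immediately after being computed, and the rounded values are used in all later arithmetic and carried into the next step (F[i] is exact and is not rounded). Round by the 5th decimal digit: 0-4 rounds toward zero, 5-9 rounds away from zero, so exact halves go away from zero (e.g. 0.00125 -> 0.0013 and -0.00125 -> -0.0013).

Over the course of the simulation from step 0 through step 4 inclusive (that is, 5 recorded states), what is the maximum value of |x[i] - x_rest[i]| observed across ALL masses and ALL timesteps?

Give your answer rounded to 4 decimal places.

Answer: 2.1000

Derivation:
Step 0: x=[3.0000 4.0000 10.0000 12.0000] v=[0.0000 -2.0000 0.0000 0.0000]
Step 1: x=[2.9600 3.9000 9.9200 12.0200] v=[-0.4000 -1.0000 -0.8000 0.2000]
Step 2: x=[2.8796 3.9016 9.7616 12.0580] v=[-0.8040 0.0160 -1.5840 0.3800]
Step 3: x=[2.7621 4.0000 9.5319 12.1101] v=[-1.1755 0.9836 -2.2967 0.5207]
Step 4: x=[2.6141 4.1842 9.2432 12.1706] v=[-1.4803 1.8424 -2.8874 0.6051]
Max displacement = 2.1000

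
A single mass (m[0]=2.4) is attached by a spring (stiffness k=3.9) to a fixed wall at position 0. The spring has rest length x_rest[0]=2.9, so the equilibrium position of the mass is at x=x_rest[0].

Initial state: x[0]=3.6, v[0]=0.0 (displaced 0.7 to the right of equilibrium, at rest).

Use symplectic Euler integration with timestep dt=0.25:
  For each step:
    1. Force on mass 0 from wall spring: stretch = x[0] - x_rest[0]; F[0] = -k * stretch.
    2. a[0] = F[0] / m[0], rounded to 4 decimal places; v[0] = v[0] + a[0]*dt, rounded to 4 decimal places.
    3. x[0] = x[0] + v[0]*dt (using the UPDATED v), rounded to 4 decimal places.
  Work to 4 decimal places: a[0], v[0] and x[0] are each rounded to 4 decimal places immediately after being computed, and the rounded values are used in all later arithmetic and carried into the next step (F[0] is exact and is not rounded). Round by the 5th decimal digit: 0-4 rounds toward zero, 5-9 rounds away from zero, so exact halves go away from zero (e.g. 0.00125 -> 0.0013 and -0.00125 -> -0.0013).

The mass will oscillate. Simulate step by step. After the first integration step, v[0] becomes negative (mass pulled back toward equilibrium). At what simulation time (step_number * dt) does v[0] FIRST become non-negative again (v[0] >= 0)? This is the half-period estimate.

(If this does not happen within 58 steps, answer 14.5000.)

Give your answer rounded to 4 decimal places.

Answer: 2.5000

Derivation:
Step 0: x=[3.6000] v=[0.0000]
Step 1: x=[3.5289] v=[-0.2844]
Step 2: x=[3.3939] v=[-0.5399]
Step 3: x=[3.2088] v=[-0.7406]
Step 4: x=[2.9923] v=[-0.8661]
Step 5: x=[2.7664] v=[-0.9036]
Step 6: x=[2.5541] v=[-0.8493]
Step 7: x=[2.3769] v=[-0.7088]
Step 8: x=[2.2528] v=[-0.4963]
Step 9: x=[2.1945] v=[-0.2334]
Step 10: x=[2.2078] v=[0.0532]
First v>=0 after going negative at step 10, time=2.5000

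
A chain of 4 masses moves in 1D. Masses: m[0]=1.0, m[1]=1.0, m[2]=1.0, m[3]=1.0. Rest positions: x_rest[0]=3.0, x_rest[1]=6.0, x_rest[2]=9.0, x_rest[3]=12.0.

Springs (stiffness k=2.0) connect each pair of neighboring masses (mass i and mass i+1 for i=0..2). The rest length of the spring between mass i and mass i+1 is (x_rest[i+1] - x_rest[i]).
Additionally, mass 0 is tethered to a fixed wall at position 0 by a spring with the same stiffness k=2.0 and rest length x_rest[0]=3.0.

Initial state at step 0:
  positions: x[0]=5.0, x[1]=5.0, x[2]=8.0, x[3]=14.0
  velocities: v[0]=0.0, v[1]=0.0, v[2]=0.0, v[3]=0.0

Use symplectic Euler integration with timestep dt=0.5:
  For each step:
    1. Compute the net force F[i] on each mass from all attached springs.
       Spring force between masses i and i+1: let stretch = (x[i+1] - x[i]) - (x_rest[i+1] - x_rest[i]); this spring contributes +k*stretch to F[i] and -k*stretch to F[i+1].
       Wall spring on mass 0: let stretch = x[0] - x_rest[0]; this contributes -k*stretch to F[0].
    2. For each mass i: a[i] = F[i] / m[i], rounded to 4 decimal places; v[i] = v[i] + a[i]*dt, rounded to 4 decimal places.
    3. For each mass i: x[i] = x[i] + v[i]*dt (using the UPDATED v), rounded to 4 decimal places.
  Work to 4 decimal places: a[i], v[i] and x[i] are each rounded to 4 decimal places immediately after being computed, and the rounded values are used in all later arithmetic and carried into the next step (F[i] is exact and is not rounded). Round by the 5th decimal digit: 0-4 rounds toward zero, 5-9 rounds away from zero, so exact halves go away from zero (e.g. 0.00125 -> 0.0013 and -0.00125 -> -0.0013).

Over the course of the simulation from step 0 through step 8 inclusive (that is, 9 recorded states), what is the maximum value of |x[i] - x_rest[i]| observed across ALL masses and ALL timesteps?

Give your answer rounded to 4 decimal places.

Answer: 2.5625

Derivation:
Step 0: x=[5.0000 5.0000 8.0000 14.0000] v=[0.0000 0.0000 0.0000 0.0000]
Step 1: x=[2.5000 6.5000 9.5000 12.5000] v=[-5.0000 3.0000 3.0000 -3.0000]
Step 2: x=[0.7500 7.5000 11.0000 11.0000] v=[-3.5000 2.0000 3.0000 -3.0000]
Step 3: x=[2.0000 6.8750 10.7500 11.0000] v=[2.5000 -1.2500 -0.5000 0.0000]
Step 4: x=[4.6875 5.7500 8.6875 12.3750] v=[5.3750 -2.2500 -4.1250 2.7500]
Step 5: x=[5.5625 5.5625 7.0000 13.4063] v=[1.7500 -0.3750 -3.3750 2.0625]
Step 6: x=[3.6563 6.0938 7.7969 12.7344] v=[-3.8125 1.0625 1.5938 -1.3438]
Step 7: x=[1.1407 6.2579 10.2110 11.0938] v=[-5.0313 0.3281 4.8282 -3.2813]
Step 8: x=[0.6133 5.8399 11.0900 10.5118] v=[-1.0548 -0.8360 1.7579 -1.1641]
Max displacement = 2.5625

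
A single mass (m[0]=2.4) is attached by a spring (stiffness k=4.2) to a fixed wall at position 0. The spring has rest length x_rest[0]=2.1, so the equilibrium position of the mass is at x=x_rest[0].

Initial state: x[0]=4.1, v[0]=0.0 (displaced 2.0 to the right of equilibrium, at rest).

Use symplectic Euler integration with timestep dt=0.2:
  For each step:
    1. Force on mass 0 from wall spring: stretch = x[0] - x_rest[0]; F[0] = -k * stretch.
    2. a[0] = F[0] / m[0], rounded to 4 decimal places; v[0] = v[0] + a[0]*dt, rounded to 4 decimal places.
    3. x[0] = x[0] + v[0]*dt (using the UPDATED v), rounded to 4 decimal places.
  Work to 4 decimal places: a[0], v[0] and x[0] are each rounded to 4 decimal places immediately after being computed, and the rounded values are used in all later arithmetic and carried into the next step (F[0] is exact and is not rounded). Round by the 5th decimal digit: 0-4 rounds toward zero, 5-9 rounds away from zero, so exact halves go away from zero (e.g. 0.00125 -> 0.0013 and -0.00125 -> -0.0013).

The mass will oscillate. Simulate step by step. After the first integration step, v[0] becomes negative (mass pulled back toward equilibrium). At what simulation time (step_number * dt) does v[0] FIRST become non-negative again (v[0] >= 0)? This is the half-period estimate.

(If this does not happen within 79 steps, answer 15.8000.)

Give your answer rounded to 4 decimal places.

Step 0: x=[4.1000] v=[0.0000]
Step 1: x=[3.9600] v=[-0.7000]
Step 2: x=[3.6898] v=[-1.3510]
Step 3: x=[3.3083] v=[-1.9074]
Step 4: x=[2.8422] v=[-2.3303]
Step 5: x=[2.3242] v=[-2.5901]
Step 6: x=[1.7905] v=[-2.6686]
Step 7: x=[1.2784] v=[-2.5603]
Step 8: x=[0.8239] v=[-2.2727]
Step 9: x=[0.4587] v=[-1.8261]
Step 10: x=[0.2084] v=[-1.2516]
Step 11: x=[0.0905] v=[-0.5895]
Step 12: x=[0.1133] v=[0.1138]
First v>=0 after going negative at step 12, time=2.4000

Answer: 2.4000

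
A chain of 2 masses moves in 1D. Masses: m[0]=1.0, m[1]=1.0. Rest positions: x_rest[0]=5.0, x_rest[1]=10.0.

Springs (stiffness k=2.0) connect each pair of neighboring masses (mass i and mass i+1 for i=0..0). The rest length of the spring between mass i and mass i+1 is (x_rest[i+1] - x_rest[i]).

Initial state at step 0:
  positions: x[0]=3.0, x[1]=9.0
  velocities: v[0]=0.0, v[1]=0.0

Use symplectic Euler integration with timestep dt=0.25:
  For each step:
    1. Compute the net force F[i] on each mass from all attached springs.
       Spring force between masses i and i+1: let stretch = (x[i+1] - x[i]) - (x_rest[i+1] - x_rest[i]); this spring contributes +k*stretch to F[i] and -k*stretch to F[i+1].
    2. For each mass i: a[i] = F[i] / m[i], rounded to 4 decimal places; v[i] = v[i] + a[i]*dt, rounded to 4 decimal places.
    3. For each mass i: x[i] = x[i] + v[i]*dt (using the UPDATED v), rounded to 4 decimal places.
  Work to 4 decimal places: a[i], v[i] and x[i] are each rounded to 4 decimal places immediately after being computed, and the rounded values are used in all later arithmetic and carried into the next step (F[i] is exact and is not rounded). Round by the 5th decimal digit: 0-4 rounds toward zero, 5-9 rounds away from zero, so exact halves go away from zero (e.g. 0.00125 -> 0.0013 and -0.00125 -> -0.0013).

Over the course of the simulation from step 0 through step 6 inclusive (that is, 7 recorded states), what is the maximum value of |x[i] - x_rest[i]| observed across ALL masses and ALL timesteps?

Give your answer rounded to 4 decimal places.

Step 0: x=[3.0000 9.0000] v=[0.0000 0.0000]
Step 1: x=[3.1250 8.8750] v=[0.5000 -0.5000]
Step 2: x=[3.3438 8.6563] v=[0.8750 -0.8750]
Step 3: x=[3.6016 8.3985] v=[1.0313 -1.0313]
Step 4: x=[3.8341 8.1661] v=[0.9298 -0.9298]
Step 5: x=[3.9831 8.0172] v=[0.5958 -0.5958]
Step 6: x=[4.0113 7.9890] v=[0.1129 -0.1129]
Max displacement = 2.0110

Answer: 2.0110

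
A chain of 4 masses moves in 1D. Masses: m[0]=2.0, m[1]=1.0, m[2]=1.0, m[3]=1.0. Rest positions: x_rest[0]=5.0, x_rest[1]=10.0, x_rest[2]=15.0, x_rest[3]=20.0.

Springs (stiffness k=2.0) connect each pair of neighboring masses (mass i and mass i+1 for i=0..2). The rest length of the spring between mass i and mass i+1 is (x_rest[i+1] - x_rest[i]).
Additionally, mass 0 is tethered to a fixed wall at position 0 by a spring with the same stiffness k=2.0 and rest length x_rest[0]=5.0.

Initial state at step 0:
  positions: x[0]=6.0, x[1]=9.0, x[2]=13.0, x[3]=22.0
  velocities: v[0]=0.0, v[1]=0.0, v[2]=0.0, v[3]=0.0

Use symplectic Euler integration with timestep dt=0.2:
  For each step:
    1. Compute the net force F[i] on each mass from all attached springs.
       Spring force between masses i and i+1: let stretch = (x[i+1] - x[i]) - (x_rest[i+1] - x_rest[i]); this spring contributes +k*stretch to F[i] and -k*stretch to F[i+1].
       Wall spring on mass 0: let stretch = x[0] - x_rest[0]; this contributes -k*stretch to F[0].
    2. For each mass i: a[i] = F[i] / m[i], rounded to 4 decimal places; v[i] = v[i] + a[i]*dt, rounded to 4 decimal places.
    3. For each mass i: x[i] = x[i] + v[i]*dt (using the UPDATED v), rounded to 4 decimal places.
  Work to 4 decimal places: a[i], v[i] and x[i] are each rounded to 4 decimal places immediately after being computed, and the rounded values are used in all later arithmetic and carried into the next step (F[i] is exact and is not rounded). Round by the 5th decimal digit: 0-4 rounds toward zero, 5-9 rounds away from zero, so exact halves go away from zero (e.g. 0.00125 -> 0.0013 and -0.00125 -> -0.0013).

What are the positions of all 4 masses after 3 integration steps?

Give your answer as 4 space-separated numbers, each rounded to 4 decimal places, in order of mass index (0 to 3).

Step 0: x=[6.0000 9.0000 13.0000 22.0000] v=[0.0000 0.0000 0.0000 0.0000]
Step 1: x=[5.8800 9.0800 13.4000 21.6800] v=[-0.6000 0.4000 2.0000 -1.6000]
Step 2: x=[5.6528 9.2496 14.1168 21.0976] v=[-1.1360 0.8480 3.5840 -2.9120]
Step 3: x=[5.3434 9.5208 15.0027 20.3567] v=[-1.5472 1.3562 4.4294 -3.7043]

Answer: 5.3434 9.5208 15.0027 20.3567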